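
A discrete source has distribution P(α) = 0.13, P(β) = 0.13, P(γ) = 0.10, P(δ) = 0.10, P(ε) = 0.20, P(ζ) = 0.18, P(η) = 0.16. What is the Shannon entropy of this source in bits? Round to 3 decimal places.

H = −Σ pᵢ log₂ pᵢ.
−0.13·log₂(0.13) = 0.3826
−0.13·log₂(0.13) = 0.3826
−0.10·log₂(0.10) = 0.3322
−0.10·log₂(0.10) = 0.3322
−0.20·log₂(0.20) = 0.4644
−0.18·log₂(0.18) = 0.4453
−0.16·log₂(0.16) = 0.4230
Sum ≈ 2.7624 → 2.762 bits.

2.762 bits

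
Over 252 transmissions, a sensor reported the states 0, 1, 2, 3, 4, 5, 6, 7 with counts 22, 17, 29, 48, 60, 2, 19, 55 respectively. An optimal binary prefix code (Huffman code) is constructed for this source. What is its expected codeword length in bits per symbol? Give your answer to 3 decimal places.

2.770 bits/symbol

Probabilities are the counts divided by 252.
Repeatedly combine the two least-probable nodes; the expected code length is the sum of the merged weights.
merge 1/126 + 17/252 → 19/252
merge 19/252 + 19/252 → 19/126
merge 11/126 + 29/252 → 17/84
merge 19/126 + 4/21 → 43/126
merge 17/84 + 55/252 → 53/126
merge 5/21 + 43/126 → 73/126
merge 53/126 + 73/126 → 1
L = 19/252 + 19/126 + 17/84 + 43/126 + 53/126 + 73/126 + 1 = 349/126 ≈ 2.770 bits/symbol.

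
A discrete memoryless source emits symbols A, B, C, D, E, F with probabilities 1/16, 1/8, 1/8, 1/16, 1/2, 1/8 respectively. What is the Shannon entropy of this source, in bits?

Each probability is a power of 1/2, so log₂(1/p) is an integer.
H = Σ p·log₂(1/p) = 1/16·4 + 1/8·3 + 1/8·3 + 1/16·4 + 1/2·1 + 1/8·3 = 2.125 bits.

2.125 bits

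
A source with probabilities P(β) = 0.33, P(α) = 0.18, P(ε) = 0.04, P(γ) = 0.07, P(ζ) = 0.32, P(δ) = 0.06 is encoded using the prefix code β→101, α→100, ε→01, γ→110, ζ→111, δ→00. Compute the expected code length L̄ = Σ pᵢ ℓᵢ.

L̄ = Σ pᵢ·ℓᵢ = 0.33·3 + 0.18·3 + 0.04·2 + 0.07·3 + 0.32·3 + 0.06·2 = 2.9 bits/symbol.

2.9 bits/symbol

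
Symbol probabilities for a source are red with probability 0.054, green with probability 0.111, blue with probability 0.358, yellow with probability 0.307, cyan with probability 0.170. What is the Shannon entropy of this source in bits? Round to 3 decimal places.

H = −Σ pᵢ log₂ pᵢ.
−0.054·log₂(0.054) = 0.2274
−0.111·log₂(0.111) = 0.3520
−0.358·log₂(0.358) = 0.5305
−0.307·log₂(0.307) = 0.5230
−0.170·log₂(0.170) = 0.4346
Sum ≈ 2.0676 → 2.068 bits.

2.068 bits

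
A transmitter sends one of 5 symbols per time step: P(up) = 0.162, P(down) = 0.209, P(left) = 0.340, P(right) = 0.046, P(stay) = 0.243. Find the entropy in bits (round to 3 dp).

2.127 bits

H = −Σ pᵢ log₂ pᵢ.
−0.162·log₂(0.162) = 0.4254
−0.209·log₂(0.209) = 0.4720
−0.340·log₂(0.340) = 0.5292
−0.046·log₂(0.046) = 0.2043
−0.243·log₂(0.243) = 0.4960
Sum ≈ 2.1269 → 2.127 bits.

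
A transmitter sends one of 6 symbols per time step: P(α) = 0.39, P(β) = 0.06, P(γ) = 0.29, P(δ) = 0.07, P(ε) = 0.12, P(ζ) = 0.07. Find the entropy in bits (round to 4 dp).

H = −Σ pᵢ log₂ pᵢ.
−0.39·log₂(0.39) = 0.5298
−0.06·log₂(0.06) = 0.2435
−0.29·log₂(0.29) = 0.5179
−0.07·log₂(0.07) = 0.2686
−0.12·log₂(0.12) = 0.3671
−0.07·log₂(0.07) = 0.2686
Sum ≈ 2.1954 → 2.1954 bits.

2.1954 bits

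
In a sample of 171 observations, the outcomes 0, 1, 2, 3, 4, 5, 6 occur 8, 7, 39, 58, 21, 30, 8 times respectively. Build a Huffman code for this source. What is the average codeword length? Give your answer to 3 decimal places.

Probabilities are the counts divided by 171.
Repeatedly combine the two least-probable nodes; the expected code length is the sum of the merged weights.
merge 7/171 + 8/171 → 5/57
merge 8/171 + 5/57 → 23/171
merge 7/57 + 23/171 → 44/171
merge 10/57 + 13/57 → 23/57
merge 44/171 + 58/171 → 34/57
merge 23/57 + 34/57 → 1
L = 5/57 + 23/171 + 44/171 + 23/57 + 34/57 + 1 = 424/171 ≈ 2.480 bits/symbol.

2.480 bits/symbol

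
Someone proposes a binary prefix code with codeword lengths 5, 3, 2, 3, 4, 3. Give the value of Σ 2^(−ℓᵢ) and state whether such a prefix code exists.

With common denominator 2^5 = 32: Σ 2^(−ℓᵢ) = 1/32 + 4/32 + 8/32 + 4/32 + 2/32 + 4/32 = 23/32 = 0.71875.
Kraft's inequality requires Σ ≤ 1; here Σ = 0.71875 ≤ 1, so such a prefix code exists.

0.71875; yes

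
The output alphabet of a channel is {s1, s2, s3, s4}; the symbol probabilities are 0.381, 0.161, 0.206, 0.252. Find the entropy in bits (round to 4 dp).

H = −Σ pᵢ log₂ pᵢ.
−0.381·log₂(0.381) = 0.5304
−0.161·log₂(0.161) = 0.4242
−0.206·log₂(0.206) = 0.4695
−0.252·log₂(0.252) = 0.5011
Sum ≈ 1.9253 → 1.9253 bits.

1.9253 bits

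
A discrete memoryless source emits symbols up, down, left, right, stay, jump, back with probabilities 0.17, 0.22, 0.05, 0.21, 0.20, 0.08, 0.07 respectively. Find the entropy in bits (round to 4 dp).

2.6285 bits

H = −Σ pᵢ log₂ pᵢ.
−0.17·log₂(0.17) = 0.4346
−0.22·log₂(0.22) = 0.4806
−0.05·log₂(0.05) = 0.2161
−0.21·log₂(0.21) = 0.4728
−0.20·log₂(0.20) = 0.4644
−0.08·log₂(0.08) = 0.2915
−0.07·log₂(0.07) = 0.2686
Sum ≈ 2.6285 → 2.6285 bits.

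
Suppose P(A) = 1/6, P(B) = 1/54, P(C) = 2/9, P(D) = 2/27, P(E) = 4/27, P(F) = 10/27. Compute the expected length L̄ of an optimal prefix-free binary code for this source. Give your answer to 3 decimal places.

2.333 bits/symbol

Repeatedly combine the two least-probable nodes; the expected code length is the sum of the merged weights.
merge 1/54 + 2/27 → 5/54
merge 5/54 + 4/27 → 13/54
merge 1/6 + 2/9 → 7/18
merge 13/54 + 10/27 → 11/18
merge 7/18 + 11/18 → 1
L = 5/54 + 13/54 + 7/18 + 11/18 + 1 = 7/3 ≈ 2.333 bits/symbol.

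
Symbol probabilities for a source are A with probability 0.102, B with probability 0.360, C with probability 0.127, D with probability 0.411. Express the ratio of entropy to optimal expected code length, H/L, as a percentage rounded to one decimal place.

Entropy H = −Σ p log₂ p ≈ 1.7719 bits.
Huffman merges: 51/500+127/1000→229/1000; 229/1000+9/25→589/1000; 411/1000+589/1000→1. L = 909/500 ≈ 1.8180.
Efficiency = H/L = 1.7719/1.8180 = 97.5%.

97.5%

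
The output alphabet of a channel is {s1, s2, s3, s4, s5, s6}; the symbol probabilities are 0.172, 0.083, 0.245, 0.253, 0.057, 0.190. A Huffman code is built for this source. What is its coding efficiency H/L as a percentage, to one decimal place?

98.9%

Entropy H = −Σ p log₂ p ≈ 2.4244 bits.
Huffman merges: 57/1000+83/1000→7/50; 7/50+43/250→39/125; 19/100+49/200→87/200; 253/1000+39/125→113/200; 87/200+113/200→1. L = 613/250 ≈ 2.4520.
Efficiency = H/L = 2.4244/2.4520 = 98.9%.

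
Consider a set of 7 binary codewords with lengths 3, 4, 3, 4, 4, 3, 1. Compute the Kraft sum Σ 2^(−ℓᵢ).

1.0625

With common denominator 2^4 = 16: Σ 2^(−ℓᵢ) = 2/16 + 1/16 + 2/16 + 1/16 + 1/16 + 2/16 + 8/16 = 17/16 = 1.0625.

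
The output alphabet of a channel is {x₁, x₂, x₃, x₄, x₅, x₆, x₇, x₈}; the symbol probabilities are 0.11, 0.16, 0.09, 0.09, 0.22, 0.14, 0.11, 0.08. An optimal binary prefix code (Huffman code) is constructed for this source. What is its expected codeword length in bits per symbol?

Repeatedly combine the two least-probable nodes; the expected code length is the sum of the merged weights.
merge 2/25 + 9/100 → 17/100
merge 9/100 + 11/100 → 1/5
merge 11/100 + 7/50 → 1/4
merge 4/25 + 17/100 → 33/100
merge 1/5 + 11/50 → 21/50
merge 1/4 + 33/100 → 29/50
merge 21/50 + 29/50 → 1
L = 17/100 + 1/5 + 1/4 + 33/100 + 21/50 + 29/50 + 1 = 59/20 = 2.95 bits/symbol.

2.95 bits/symbol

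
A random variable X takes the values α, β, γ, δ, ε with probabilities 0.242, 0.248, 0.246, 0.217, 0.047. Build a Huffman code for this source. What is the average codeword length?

Repeatedly combine the two least-probable nodes; the expected code length is the sum of the merged weights.
merge 47/1000 + 217/1000 → 33/125
merge 121/500 + 123/500 → 61/125
merge 31/125 + 33/125 → 64/125
merge 61/125 + 64/125 → 1
L = 33/125 + 61/125 + 64/125 + 1 = 283/125 = 2.264 bits/symbol.

2.264 bits/symbol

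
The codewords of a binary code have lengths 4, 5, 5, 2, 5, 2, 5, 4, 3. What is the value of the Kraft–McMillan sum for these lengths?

With common denominator 2^5 = 32: Σ 2^(−ℓᵢ) = 2/32 + 1/32 + 1/32 + 8/32 + 1/32 + 8/32 + 1/32 + 2/32 + 4/32 = 28/32 = 0.875.

0.875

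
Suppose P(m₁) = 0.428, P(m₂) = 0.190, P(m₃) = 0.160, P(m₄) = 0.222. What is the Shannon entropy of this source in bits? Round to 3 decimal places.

1.884 bits

H = −Σ pᵢ log₂ pᵢ.
−0.428·log₂(0.428) = 0.5240
−0.190·log₂(0.190) = 0.4552
−0.160·log₂(0.160) = 0.4230
−0.222·log₂(0.222) = 0.4820
Sum ≈ 1.8843 → 1.884 bits.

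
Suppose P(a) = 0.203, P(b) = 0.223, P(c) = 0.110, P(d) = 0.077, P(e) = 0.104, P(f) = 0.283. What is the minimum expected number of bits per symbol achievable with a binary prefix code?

2.472 bits/symbol

Repeatedly combine the two least-probable nodes; the expected code length is the sum of the merged weights.
merge 77/1000 + 13/125 → 181/1000
merge 11/100 + 181/1000 → 291/1000
merge 203/1000 + 223/1000 → 213/500
merge 283/1000 + 291/1000 → 287/500
merge 213/500 + 287/500 → 1
L = 181/1000 + 291/1000 + 213/500 + 287/500 + 1 = 309/125 = 2.472 bits/symbol.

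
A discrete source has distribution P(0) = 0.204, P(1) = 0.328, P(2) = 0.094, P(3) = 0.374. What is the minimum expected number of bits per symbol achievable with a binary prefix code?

Repeatedly combine the two least-probable nodes; the expected code length is the sum of the merged weights.
merge 47/500 + 51/250 → 149/500
merge 149/500 + 41/125 → 313/500
merge 187/500 + 313/500 → 1
L = 149/500 + 313/500 + 1 = 481/250 = 1.924 bits/symbol.

1.924 bits/symbol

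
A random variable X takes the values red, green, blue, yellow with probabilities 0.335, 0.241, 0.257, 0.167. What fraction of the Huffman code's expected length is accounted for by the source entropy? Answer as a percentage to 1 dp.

97.9%

Entropy H = −Σ p log₂ p ≈ 1.9583 bits.
Huffman merges: 167/1000+241/1000→51/125; 257/1000+67/200→74/125; 51/125+74/125→1. L = 2 ≈ 2.0000.
Efficiency = H/L = 1.9583/2.0000 = 97.9%.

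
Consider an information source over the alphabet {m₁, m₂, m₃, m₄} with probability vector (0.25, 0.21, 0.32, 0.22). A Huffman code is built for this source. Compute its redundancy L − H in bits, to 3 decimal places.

0.021 bits

Entropy H = −Σ p log₂ p ≈ 1.9794 bits.
Huffman merges: 21/100+11/50→43/100; 1/4+8/25→57/100; 43/100+57/100→1. L = 2 ≈ 2.0000.
L − H = 2.0000 − 1.9794 = 0.021 bits.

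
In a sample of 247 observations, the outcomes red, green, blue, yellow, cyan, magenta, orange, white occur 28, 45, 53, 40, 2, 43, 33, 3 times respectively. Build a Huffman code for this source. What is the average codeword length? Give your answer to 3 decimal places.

Probabilities are the counts divided by 247.
Repeatedly combine the two least-probable nodes; the expected code length is the sum of the merged weights.
merge 2/247 + 3/247 → 5/247
merge 5/247 + 28/247 → 33/247
merge 33/247 + 33/247 → 66/247
merge 40/247 + 43/247 → 83/247
merge 45/247 + 53/247 → 98/247
merge 66/247 + 83/247 → 149/247
merge 98/247 + 149/247 → 1
L = 5/247 + 33/247 + 66/247 + 83/247 + 98/247 + 149/247 + 1 = 681/247 ≈ 2.757 bits/symbol.

2.757 bits/symbol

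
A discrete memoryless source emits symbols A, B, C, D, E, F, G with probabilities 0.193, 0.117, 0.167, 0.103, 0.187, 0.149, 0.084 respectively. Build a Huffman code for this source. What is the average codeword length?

2.807 bits/symbol

Repeatedly combine the two least-probable nodes; the expected code length is the sum of the merged weights.
merge 21/250 + 103/1000 → 187/1000
merge 117/1000 + 149/1000 → 133/500
merge 167/1000 + 187/1000 → 177/500
merge 187/1000 + 193/1000 → 19/50
merge 133/500 + 177/500 → 31/50
merge 19/50 + 31/50 → 1
L = 187/1000 + 133/500 + 177/500 + 19/50 + 31/50 + 1 = 2807/1000 = 2.807 bits/symbol.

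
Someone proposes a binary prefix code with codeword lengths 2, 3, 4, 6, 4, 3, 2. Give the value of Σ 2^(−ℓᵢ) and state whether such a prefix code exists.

With common denominator 2^6 = 64: Σ 2^(−ℓᵢ) = 16/64 + 8/64 + 4/64 + 1/64 + 4/64 + 8/64 + 16/64 = 57/64 = 0.890625.
Kraft's inequality requires Σ ≤ 1; here Σ = 0.890625 ≤ 1, so such a prefix code exists.

0.890625; yes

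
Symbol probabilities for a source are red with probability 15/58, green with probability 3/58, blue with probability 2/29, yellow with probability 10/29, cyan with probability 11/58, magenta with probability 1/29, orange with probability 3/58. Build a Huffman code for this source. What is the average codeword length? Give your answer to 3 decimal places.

Repeatedly combine the two least-probable nodes; the expected code length is the sum of the merged weights.
merge 1/29 + 3/58 → 5/58
merge 3/58 + 2/29 → 7/58
merge 5/58 + 7/58 → 6/29
merge 11/58 + 6/29 → 23/58
merge 15/58 + 10/29 → 35/58
merge 23/58 + 35/58 → 1
L = 5/58 + 7/58 + 6/29 + 23/58 + 35/58 + 1 = 70/29 ≈ 2.414 bits/symbol.

2.414 bits/symbol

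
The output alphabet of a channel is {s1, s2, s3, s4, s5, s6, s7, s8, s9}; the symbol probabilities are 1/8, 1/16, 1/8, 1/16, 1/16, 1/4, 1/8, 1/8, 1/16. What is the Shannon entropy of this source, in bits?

Each probability is a power of 1/2, so log₂(1/p) is an integer.
H = Σ p·log₂(1/p) = 1/8·3 + 1/16·4 + 1/8·3 + 1/16·4 + 1/16·4 + 1/4·2 + 1/8·3 + 1/8·3 + 1/16·4 = 3 bits.

3 bits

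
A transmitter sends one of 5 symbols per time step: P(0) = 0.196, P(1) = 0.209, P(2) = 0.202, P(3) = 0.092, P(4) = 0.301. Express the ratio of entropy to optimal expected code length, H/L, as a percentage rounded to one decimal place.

97.8%

Entropy H = −Σ p log₂ p ≈ 2.2370 bits.
Huffman merges: 23/250+49/250→36/125; 101/500+209/1000→411/1000; 36/125+301/1000→589/1000; 411/1000+589/1000→1. L = 286/125 ≈ 2.2880.
Efficiency = H/L = 2.2370/2.2880 = 97.8%.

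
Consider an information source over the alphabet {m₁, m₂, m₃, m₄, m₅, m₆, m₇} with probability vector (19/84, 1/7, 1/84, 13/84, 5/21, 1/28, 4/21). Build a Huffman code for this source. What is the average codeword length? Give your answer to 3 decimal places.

2.583 bits/symbol

Repeatedly combine the two least-probable nodes; the expected code length is the sum of the merged weights.
merge 1/84 + 1/28 → 1/21
merge 1/21 + 1/7 → 4/21
merge 13/84 + 4/21 → 29/84
merge 4/21 + 19/84 → 5/12
merge 5/21 + 29/84 → 7/12
merge 5/12 + 7/12 → 1
L = 1/21 + 4/21 + 29/84 + 5/12 + 7/12 + 1 = 31/12 ≈ 2.583 bits/symbol.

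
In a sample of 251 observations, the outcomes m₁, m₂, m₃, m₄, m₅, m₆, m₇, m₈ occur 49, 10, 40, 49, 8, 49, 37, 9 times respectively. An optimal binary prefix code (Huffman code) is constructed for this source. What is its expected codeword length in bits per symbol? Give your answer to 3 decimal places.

Probabilities are the counts divided by 251.
Repeatedly combine the two least-probable nodes; the expected code length is the sum of the merged weights.
merge 8/251 + 9/251 → 17/251
merge 10/251 + 17/251 → 27/251
merge 27/251 + 37/251 → 64/251
merge 40/251 + 49/251 → 89/251
merge 49/251 + 49/251 → 98/251
merge 64/251 + 89/251 → 153/251
merge 98/251 + 153/251 → 1
L = 17/251 + 27/251 + 64/251 + 89/251 + 98/251 + 153/251 + 1 = 699/251 ≈ 2.785 bits/symbol.

2.785 bits/symbol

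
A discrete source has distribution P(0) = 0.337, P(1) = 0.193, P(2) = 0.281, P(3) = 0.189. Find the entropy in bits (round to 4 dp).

1.9557 bits

H = −Σ pᵢ log₂ pᵢ.
−0.337·log₂(0.337) = 0.5288
−0.193·log₂(0.193) = 0.4581
−0.281·log₂(0.281) = 0.5146
−0.189·log₂(0.189) = 0.4543
Sum ≈ 1.9557 → 1.9557 bits.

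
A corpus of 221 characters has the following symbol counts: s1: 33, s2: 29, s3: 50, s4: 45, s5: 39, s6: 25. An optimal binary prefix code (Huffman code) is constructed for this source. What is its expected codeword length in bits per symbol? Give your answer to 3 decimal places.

Probabilities are the counts divided by 221.
Repeatedly combine the two least-probable nodes; the expected code length is the sum of the merged weights.
merge 25/221 + 29/221 → 54/221
merge 33/221 + 3/17 → 72/221
merge 45/221 + 50/221 → 95/221
merge 54/221 + 72/221 → 126/221
merge 95/221 + 126/221 → 1
L = 54/221 + 72/221 + 95/221 + 126/221 + 1 = 568/221 ≈ 2.570 bits/symbol.

2.570 bits/symbol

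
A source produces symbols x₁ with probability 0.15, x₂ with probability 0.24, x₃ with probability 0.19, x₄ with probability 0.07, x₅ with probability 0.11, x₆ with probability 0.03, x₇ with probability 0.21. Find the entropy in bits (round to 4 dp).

2.6033 bits

H = −Σ pᵢ log₂ pᵢ.
−0.15·log₂(0.15) = 0.4105
−0.24·log₂(0.24) = 0.4941
−0.19·log₂(0.19) = 0.4552
−0.07·log₂(0.07) = 0.2686
−0.11·log₂(0.11) = 0.3503
−0.03·log₂(0.03) = 0.1518
−0.21·log₂(0.21) = 0.4728
Sum ≈ 2.6033 → 2.6033 bits.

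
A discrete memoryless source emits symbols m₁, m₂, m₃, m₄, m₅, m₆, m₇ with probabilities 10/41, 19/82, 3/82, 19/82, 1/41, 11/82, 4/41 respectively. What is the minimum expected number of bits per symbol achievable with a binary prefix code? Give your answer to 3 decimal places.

Repeatedly combine the two least-probable nodes; the expected code length is the sum of the merged weights.
merge 1/41 + 3/82 → 5/82
merge 5/82 + 4/41 → 13/82
merge 11/82 + 13/82 → 12/41
merge 19/82 + 19/82 → 19/41
merge 10/41 + 12/41 → 22/41
merge 19/41 + 22/41 → 1
L = 5/82 + 13/82 + 12/41 + 19/41 + 22/41 + 1 = 103/41 ≈ 2.512 bits/symbol.

2.512 bits/symbol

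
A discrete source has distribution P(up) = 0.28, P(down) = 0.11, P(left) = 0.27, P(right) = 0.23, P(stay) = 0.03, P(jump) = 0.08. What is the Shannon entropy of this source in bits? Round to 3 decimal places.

2.305 bits

H = −Σ pᵢ log₂ pᵢ.
−0.28·log₂(0.28) = 0.5142
−0.11·log₂(0.11) = 0.3503
−0.27·log₂(0.27) = 0.5100
−0.23·log₂(0.23) = 0.4877
−0.03·log₂(0.03) = 0.1518
−0.08·log₂(0.08) = 0.2915
Sum ≈ 2.3055 → 2.305 bits.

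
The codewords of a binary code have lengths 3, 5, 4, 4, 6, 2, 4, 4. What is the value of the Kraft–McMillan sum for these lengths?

With common denominator 2^6 = 64: Σ 2^(−ℓᵢ) = 8/64 + 2/64 + 4/64 + 4/64 + 1/64 + 16/64 + 4/64 + 4/64 = 43/64 = 0.671875.

0.671875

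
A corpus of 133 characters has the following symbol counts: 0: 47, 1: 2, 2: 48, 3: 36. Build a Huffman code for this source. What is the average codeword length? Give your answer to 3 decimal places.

Probabilities are the counts divided by 133.
Repeatedly combine the two least-probable nodes; the expected code length is the sum of the merged weights.
merge 2/133 + 36/133 → 2/7
merge 2/7 + 47/133 → 85/133
merge 48/133 + 85/133 → 1
L = 2/7 + 85/133 + 1 = 256/133 ≈ 1.925 bits/symbol.

1.925 bits/symbol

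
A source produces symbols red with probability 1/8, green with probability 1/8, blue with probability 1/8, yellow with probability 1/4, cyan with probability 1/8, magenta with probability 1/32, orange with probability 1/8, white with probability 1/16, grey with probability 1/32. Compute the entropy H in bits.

Each probability is a power of 1/2, so log₂(1/p) is an integer.
H = Σ p·log₂(1/p) = 1/8·3 + 1/8·3 + 1/8·3 + 1/4·2 + 1/8·3 + 1/32·5 + 1/8·3 + 1/16·4 + 1/32·5 = 2.9375 bits.

2.9375 bits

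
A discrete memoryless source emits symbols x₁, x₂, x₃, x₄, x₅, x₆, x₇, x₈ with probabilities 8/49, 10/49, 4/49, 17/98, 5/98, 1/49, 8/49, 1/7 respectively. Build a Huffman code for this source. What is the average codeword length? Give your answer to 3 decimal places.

Repeatedly combine the two least-probable nodes; the expected code length is the sum of the merged weights.
merge 1/49 + 5/98 → 1/14
merge 1/14 + 4/49 → 15/98
merge 1/7 + 15/98 → 29/98
merge 8/49 + 8/49 → 16/49
merge 17/98 + 10/49 → 37/98
merge 29/98 + 16/49 → 61/98
merge 37/98 + 61/98 → 1
L = 1/14 + 15/98 + 29/98 + 16/49 + 37/98 + 61/98 + 1 = 279/98 ≈ 2.847 bits/symbol.

2.847 bits/symbol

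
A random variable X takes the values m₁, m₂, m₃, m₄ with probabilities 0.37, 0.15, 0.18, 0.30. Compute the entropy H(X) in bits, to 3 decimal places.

1.908 bits

H = −Σ pᵢ log₂ pᵢ.
−0.37·log₂(0.37) = 0.5307
−0.15·log₂(0.15) = 0.4105
−0.18·log₂(0.18) = 0.4453
−0.30·log₂(0.30) = 0.5211
Sum ≈ 1.9077 → 1.908 bits.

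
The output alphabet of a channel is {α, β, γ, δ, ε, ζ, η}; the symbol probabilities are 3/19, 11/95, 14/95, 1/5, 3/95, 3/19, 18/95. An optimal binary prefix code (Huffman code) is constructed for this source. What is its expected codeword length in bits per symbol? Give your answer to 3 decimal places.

Repeatedly combine the two least-probable nodes; the expected code length is the sum of the merged weights.
merge 3/95 + 11/95 → 14/95
merge 14/95 + 14/95 → 28/95
merge 3/19 + 3/19 → 6/19
merge 18/95 + 1/5 → 37/95
merge 28/95 + 6/19 → 58/95
merge 37/95 + 58/95 → 1
L = 14/95 + 28/95 + 6/19 + 37/95 + 58/95 + 1 = 262/95 ≈ 2.758 bits/symbol.

2.758 bits/symbol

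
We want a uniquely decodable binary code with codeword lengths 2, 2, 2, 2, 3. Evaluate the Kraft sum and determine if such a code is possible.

1.125; no

With common denominator 2^3 = 8: Σ 2^(−ℓᵢ) = 2/8 + 2/8 + 2/8 + 2/8 + 1/8 = 9/8 = 1.125.
Kraft's inequality requires Σ ≤ 1; here Σ = 1.125 > 1, so no such prefix code exists.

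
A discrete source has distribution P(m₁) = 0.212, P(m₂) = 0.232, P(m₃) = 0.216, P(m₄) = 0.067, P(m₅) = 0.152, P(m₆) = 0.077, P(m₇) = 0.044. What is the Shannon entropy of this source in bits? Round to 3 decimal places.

H = −Σ pᵢ log₂ pᵢ.
−0.212·log₂(0.212) = 0.4744
−0.232·log₂(0.232) = 0.4890
−0.216·log₂(0.216) = 0.4776
−0.067·log₂(0.067) = 0.2613
−0.152·log₂(0.152) = 0.4131
−0.077·log₂(0.077) = 0.2848
−0.044·log₂(0.044) = 0.1983
Sum ≈ 2.5985 → 2.598 bits.

2.598 bits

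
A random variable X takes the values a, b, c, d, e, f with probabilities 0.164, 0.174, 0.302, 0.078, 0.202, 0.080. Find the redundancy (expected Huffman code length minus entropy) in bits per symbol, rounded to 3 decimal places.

Entropy H = −Σ p log₂ p ≈ 2.4331 bits.
Huffman merges: 39/500+2/25→79/500; 79/500+41/250→161/500; 87/500+101/500→47/125; 151/500+161/500→78/125; 47/125+78/125→1. L = 62/25 ≈ 2.4800.
L − H = 2.4800 − 2.4331 = 0.047 bits.

0.047 bits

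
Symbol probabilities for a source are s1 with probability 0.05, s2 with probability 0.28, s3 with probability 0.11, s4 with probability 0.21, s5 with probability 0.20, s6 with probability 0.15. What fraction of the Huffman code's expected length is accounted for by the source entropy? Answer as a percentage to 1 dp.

98.3%

Entropy H = −Σ p log₂ p ≈ 2.4284 bits.
Huffman merges: 1/20+11/100→4/25; 3/20+4/25→31/100; 1/5+21/100→41/100; 7/25+31/100→59/100; 41/100+59/100→1. L = 247/100 ≈ 2.4700.
Efficiency = H/L = 2.4284/2.4700 = 98.3%.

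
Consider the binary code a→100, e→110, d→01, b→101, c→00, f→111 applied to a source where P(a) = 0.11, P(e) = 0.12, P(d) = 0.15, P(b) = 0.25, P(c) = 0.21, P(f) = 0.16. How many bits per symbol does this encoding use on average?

2.64 bits/symbol

L̄ = Σ pᵢ·ℓᵢ = 0.11·3 + 0.12·3 + 0.15·2 + 0.25·3 + 0.21·2 + 0.16·3 = 2.64 bits/symbol.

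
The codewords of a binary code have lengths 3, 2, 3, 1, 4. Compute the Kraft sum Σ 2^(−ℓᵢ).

1.0625

With common denominator 2^4 = 16: Σ 2^(−ℓᵢ) = 2/16 + 4/16 + 2/16 + 8/16 + 1/16 = 17/16 = 1.0625.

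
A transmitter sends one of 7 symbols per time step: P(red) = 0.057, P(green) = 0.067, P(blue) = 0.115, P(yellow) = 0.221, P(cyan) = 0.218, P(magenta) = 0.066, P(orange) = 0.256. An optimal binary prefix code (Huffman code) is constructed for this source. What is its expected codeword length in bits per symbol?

2.61 bits/symbol

Repeatedly combine the two least-probable nodes; the expected code length is the sum of the merged weights.
merge 57/1000 + 33/500 → 123/1000
merge 67/1000 + 23/200 → 91/500
merge 123/1000 + 91/500 → 61/200
merge 109/500 + 221/1000 → 439/1000
merge 32/125 + 61/200 → 561/1000
merge 439/1000 + 561/1000 → 1
L = 123/1000 + 91/500 + 61/200 + 439/1000 + 561/1000 + 1 = 261/100 = 2.61 bits/symbol.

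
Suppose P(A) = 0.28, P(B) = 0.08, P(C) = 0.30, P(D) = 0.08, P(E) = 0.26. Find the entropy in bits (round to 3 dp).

H = −Σ pᵢ log₂ pᵢ.
−0.28·log₂(0.28) = 0.5142
−0.08·log₂(0.08) = 0.2915
−0.30·log₂(0.30) = 0.5211
−0.08·log₂(0.08) = 0.2915
−0.26·log₂(0.26) = 0.5053
Sum ≈ 2.1236 → 2.124 bits.

2.124 bits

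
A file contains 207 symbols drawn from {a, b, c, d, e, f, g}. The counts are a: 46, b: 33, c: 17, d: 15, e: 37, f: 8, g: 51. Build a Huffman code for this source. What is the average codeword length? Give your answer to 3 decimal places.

2.643 bits/symbol

Probabilities are the counts divided by 207.
Repeatedly combine the two least-probable nodes; the expected code length is the sum of the merged weights.
merge 8/207 + 5/69 → 1/9
merge 17/207 + 1/9 → 40/207
merge 11/69 + 37/207 → 70/207
merge 40/207 + 2/9 → 86/207
merge 17/69 + 70/207 → 121/207
merge 86/207 + 121/207 → 1
L = 1/9 + 40/207 + 70/207 + 86/207 + 121/207 + 1 = 547/207 ≈ 2.643 bits/symbol.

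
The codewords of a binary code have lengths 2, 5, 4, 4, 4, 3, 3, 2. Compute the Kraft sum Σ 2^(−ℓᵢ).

With common denominator 2^5 = 32: Σ 2^(−ℓᵢ) = 8/32 + 1/32 + 2/32 + 2/32 + 2/32 + 4/32 + 4/32 + 8/32 = 31/32 = 0.96875.

0.96875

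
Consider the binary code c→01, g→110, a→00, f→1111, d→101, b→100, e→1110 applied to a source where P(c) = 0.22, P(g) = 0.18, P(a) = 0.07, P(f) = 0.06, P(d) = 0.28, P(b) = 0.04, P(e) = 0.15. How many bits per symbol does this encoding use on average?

L̄ = Σ pᵢ·ℓᵢ = 0.22·2 + 0.18·3 + 0.07·2 + 0.06·4 + 0.28·3 + 0.04·3 + 0.15·4 = 2.92 bits/symbol.

2.92 bits/symbol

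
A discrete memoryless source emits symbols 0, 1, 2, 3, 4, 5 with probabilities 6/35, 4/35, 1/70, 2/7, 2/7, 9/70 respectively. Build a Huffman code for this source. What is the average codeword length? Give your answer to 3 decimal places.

2.386 bits/symbol

Repeatedly combine the two least-probable nodes; the expected code length is the sum of the merged weights.
merge 1/70 + 4/35 → 9/70
merge 9/70 + 9/70 → 9/35
merge 6/35 + 9/35 → 3/7
merge 2/7 + 2/7 → 4/7
merge 3/7 + 4/7 → 1
L = 9/70 + 9/35 + 3/7 + 4/7 + 1 = 167/70 ≈ 2.386 bits/symbol.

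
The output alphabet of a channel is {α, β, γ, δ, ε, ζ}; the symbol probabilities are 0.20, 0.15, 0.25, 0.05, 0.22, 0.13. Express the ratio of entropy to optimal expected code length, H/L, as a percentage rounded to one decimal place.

97.8%

Entropy H = −Σ p log₂ p ≈ 2.4542 bits.
Huffman merges: 1/20+13/100→9/50; 3/20+9/50→33/100; 1/5+11/50→21/50; 1/4+33/100→29/50; 21/50+29/50→1. L = 251/100 ≈ 2.5100.
Efficiency = H/L = 2.4542/2.5100 = 97.8%.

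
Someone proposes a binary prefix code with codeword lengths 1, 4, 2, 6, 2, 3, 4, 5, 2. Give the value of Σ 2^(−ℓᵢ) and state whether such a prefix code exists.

With common denominator 2^6 = 64: Σ 2^(−ℓᵢ) = 32/64 + 4/64 + 16/64 + 1/64 + 16/64 + 8/64 + 4/64 + 2/64 + 16/64 = 99/64 = 1.546875.
Kraft's inequality requires Σ ≤ 1; here Σ = 1.546875 > 1, so no such prefix code exists.

1.546875; no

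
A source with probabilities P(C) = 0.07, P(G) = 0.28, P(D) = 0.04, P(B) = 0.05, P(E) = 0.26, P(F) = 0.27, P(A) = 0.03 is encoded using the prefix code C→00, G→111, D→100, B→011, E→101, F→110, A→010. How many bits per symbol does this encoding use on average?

L̄ = Σ pᵢ·ℓᵢ = 0.07·2 + 0.28·3 + 0.04·3 + 0.05·3 + 0.26·3 + 0.27·3 + 0.03·3 = 2.93 bits/symbol.

2.93 bits/symbol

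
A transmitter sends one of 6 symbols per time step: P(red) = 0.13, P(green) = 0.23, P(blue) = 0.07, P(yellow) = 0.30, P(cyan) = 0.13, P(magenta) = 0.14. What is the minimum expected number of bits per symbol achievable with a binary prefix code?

2.47 bits/symbol

Repeatedly combine the two least-probable nodes; the expected code length is the sum of the merged weights.
merge 7/100 + 13/100 → 1/5
merge 13/100 + 7/50 → 27/100
merge 1/5 + 23/100 → 43/100
merge 27/100 + 3/10 → 57/100
merge 43/100 + 57/100 → 1
L = 1/5 + 27/100 + 43/100 + 57/100 + 1 = 247/100 = 2.47 bits/symbol.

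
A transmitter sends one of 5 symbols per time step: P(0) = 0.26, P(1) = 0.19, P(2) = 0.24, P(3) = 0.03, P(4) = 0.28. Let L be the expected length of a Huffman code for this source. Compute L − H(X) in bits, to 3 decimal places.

Entropy H = −Σ p log₂ p ≈ 2.1206 bits.
Huffman merges: 3/100+19/100→11/50; 11/50+6/25→23/50; 13/50+7/25→27/50; 23/50+27/50→1. L = 111/50 ≈ 2.2200.
L − H = 2.2200 − 2.1206 = 0.099 bits.

0.099 bits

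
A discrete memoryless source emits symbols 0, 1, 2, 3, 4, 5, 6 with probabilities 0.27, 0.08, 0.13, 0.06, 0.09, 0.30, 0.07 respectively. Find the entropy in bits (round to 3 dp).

H = −Σ pᵢ log₂ pᵢ.
−0.27·log₂(0.27) = 0.5100
−0.08·log₂(0.08) = 0.2915
−0.13·log₂(0.13) = 0.3826
−0.06·log₂(0.06) = 0.2435
−0.09·log₂(0.09) = 0.3127
−0.30·log₂(0.30) = 0.5211
−0.07·log₂(0.07) = 0.2686
Sum ≈ 2.5300 → 2.530 bits.

2.530 bits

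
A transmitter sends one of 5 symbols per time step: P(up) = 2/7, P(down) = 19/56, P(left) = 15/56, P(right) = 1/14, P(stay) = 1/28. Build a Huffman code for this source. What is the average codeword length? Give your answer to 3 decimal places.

2.107 bits/symbol

Repeatedly combine the two least-probable nodes; the expected code length is the sum of the merged weights.
merge 1/28 + 1/14 → 3/28
merge 3/28 + 15/56 → 3/8
merge 2/7 + 19/56 → 5/8
merge 3/8 + 5/8 → 1
L = 3/28 + 3/8 + 5/8 + 1 = 59/28 ≈ 2.107 bits/symbol.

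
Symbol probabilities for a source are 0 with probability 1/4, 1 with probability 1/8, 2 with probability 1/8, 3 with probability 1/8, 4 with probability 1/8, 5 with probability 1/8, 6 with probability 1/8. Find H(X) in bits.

2.75 bits

Each probability is a power of 1/2, so log₂(1/p) is an integer.
H = Σ p·log₂(1/p) = 1/4·2 + 1/8·3 + 1/8·3 + 1/8·3 + 1/8·3 + 1/8·3 + 1/8·3 = 2.75 bits.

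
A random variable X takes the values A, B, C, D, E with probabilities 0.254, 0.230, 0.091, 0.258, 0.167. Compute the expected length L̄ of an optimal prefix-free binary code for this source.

2.258 bits/symbol

Repeatedly combine the two least-probable nodes; the expected code length is the sum of the merged weights.
merge 91/1000 + 167/1000 → 129/500
merge 23/100 + 127/500 → 121/250
merge 129/500 + 129/500 → 129/250
merge 121/250 + 129/250 → 1
L = 129/500 + 121/250 + 129/250 + 1 = 1129/500 = 2.258 bits/symbol.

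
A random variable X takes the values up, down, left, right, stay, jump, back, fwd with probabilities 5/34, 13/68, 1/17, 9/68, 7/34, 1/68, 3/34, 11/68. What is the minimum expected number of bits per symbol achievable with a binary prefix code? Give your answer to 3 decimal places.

Repeatedly combine the two least-probable nodes; the expected code length is the sum of the merged weights.
merge 1/68 + 1/17 → 5/68
merge 5/68 + 3/34 → 11/68
merge 9/68 + 5/34 → 19/68
merge 11/68 + 11/68 → 11/34
merge 13/68 + 7/34 → 27/68
merge 19/68 + 11/34 → 41/68
merge 27/68 + 41/68 → 1
L = 5/68 + 11/68 + 19/68 + 11/34 + 27/68 + 41/68 + 1 = 193/68 ≈ 2.838 bits/symbol.

2.838 bits/symbol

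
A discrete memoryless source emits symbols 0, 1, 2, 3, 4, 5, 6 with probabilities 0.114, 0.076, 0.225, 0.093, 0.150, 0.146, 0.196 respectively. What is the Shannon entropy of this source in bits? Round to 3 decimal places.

2.719 bits

H = −Σ pᵢ log₂ pᵢ.
−0.114·log₂(0.114) = 0.3571
−0.076·log₂(0.076) = 0.2826
−0.225·log₂(0.225) = 0.4842
−0.093·log₂(0.093) = 0.3187
−0.150·log₂(0.150) = 0.4105
−0.146·log₂(0.146) = 0.4053
−0.196·log₂(0.196) = 0.4608
Sum ≈ 2.7192 → 2.719 bits.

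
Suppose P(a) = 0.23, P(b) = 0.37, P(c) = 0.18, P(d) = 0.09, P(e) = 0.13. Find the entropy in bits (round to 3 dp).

2.159 bits

H = −Σ pᵢ log₂ pᵢ.
−0.23·log₂(0.23) = 0.4877
−0.37·log₂(0.37) = 0.5307
−0.18·log₂(0.18) = 0.4453
−0.09·log₂(0.09) = 0.3127
−0.13·log₂(0.13) = 0.3826
Sum ≈ 2.1590 → 2.159 bits.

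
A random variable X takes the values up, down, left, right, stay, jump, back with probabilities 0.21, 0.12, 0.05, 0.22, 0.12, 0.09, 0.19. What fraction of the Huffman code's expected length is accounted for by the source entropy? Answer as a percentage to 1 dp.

98.6%

Entropy H = −Σ p log₂ p ≈ 2.6715 bits.
Huffman merges: 1/20+9/100→7/50; 3/25+3/25→6/25; 7/50+19/100→33/100; 21/100+11/50→43/100; 6/25+33/100→57/100; 43/100+57/100→1. L = 271/100 ≈ 2.7100.
Efficiency = H/L = 2.6715/2.7100 = 98.6%.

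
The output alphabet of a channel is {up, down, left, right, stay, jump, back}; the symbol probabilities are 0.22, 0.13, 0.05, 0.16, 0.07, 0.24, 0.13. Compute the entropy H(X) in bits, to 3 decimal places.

2.648 bits

H = −Σ pᵢ log₂ pᵢ.
−0.22·log₂(0.22) = 0.4806
−0.13·log₂(0.13) = 0.3826
−0.05·log₂(0.05) = 0.2161
−0.16·log₂(0.16) = 0.4230
−0.07·log₂(0.07) = 0.2686
−0.24·log₂(0.24) = 0.4941
−0.13·log₂(0.13) = 0.3826
Sum ≈ 2.6477 → 2.648 bits.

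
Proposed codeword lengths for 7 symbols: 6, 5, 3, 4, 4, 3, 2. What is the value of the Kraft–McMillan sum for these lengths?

0.671875

With common denominator 2^6 = 64: Σ 2^(−ℓᵢ) = 1/64 + 2/64 + 8/64 + 4/64 + 4/64 + 8/64 + 16/64 = 43/64 = 0.671875.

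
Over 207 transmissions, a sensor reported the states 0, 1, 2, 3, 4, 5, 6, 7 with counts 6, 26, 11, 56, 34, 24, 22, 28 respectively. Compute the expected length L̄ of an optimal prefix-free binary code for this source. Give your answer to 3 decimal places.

Probabilities are the counts divided by 207.
Repeatedly combine the two least-probable nodes; the expected code length is the sum of the merged weights.
merge 2/69 + 11/207 → 17/207
merge 17/207 + 22/207 → 13/69
merge 8/69 + 26/207 → 50/207
merge 28/207 + 34/207 → 62/207
merge 13/69 + 50/207 → 89/207
merge 56/207 + 62/207 → 118/207
merge 89/207 + 118/207 → 1
L = 17/207 + 13/69 + 50/207 + 62/207 + 89/207 + 118/207 + 1 = 194/69 ≈ 2.812 bits/symbol.

2.812 bits/symbol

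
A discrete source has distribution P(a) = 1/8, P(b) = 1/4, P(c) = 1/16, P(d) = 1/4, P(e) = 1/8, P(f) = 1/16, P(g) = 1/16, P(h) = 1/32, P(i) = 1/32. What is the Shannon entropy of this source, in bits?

2.8125 bits

Each probability is a power of 1/2, so log₂(1/p) is an integer.
H = Σ p·log₂(1/p) = 1/8·3 + 1/4·2 + 1/16·4 + 1/4·2 + 1/8·3 + 1/16·4 + 1/16·4 + 1/32·5 + 1/32·5 = 2.8125 bits.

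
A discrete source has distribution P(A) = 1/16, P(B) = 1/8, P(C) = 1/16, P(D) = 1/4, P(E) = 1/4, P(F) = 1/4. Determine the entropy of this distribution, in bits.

2.375 bits

Each probability is a power of 1/2, so log₂(1/p) is an integer.
H = Σ p·log₂(1/p) = 1/16·4 + 1/8·3 + 1/16·4 + 1/4·2 + 1/4·2 + 1/4·2 = 2.375 bits.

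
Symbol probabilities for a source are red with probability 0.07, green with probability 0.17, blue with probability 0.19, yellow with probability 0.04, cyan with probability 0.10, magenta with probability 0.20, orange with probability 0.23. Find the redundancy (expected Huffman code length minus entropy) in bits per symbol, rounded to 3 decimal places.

0.052 bits

Entropy H = −Σ p log₂ p ≈ 2.6284 bits.
Huffman merges: 1/25+7/100→11/100; 1/10+11/100→21/100; 17/100+19/100→9/25; 1/5+21/100→41/100; 23/100+9/25→59/100; 41/100+59/100→1. L = 67/25 ≈ 2.6800.
L − H = 2.6800 − 2.6284 = 0.052 bits.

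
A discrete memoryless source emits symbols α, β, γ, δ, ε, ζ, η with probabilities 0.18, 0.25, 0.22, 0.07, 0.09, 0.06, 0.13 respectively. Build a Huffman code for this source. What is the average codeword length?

2.66 bits/symbol

Repeatedly combine the two least-probable nodes; the expected code length is the sum of the merged weights.
merge 3/50 + 7/100 → 13/100
merge 9/100 + 13/100 → 11/50
merge 13/100 + 9/50 → 31/100
merge 11/50 + 11/50 → 11/25
merge 1/4 + 31/100 → 14/25
merge 11/25 + 14/25 → 1
L = 13/100 + 11/50 + 31/100 + 11/25 + 14/25 + 1 = 133/50 = 2.66 bits/symbol.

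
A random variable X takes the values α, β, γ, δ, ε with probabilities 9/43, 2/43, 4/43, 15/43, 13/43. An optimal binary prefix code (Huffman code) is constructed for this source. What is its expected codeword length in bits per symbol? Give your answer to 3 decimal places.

Repeatedly combine the two least-probable nodes; the expected code length is the sum of the merged weights.
merge 2/43 + 4/43 → 6/43
merge 6/43 + 9/43 → 15/43
merge 13/43 + 15/43 → 28/43
merge 15/43 + 28/43 → 1
L = 6/43 + 15/43 + 28/43 + 1 = 92/43 ≈ 2.140 bits/symbol.

2.140 bits/symbol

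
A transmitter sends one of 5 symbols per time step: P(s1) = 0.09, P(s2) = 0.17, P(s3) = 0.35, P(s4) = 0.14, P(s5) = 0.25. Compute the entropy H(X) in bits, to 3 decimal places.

H = −Σ pᵢ log₂ pᵢ.
−0.09·log₂(0.09) = 0.3127
−0.17·log₂(0.17) = 0.4346
−0.35·log₂(0.35) = 0.5301
−0.14·log₂(0.14) = 0.3971
−0.25·log₂(0.25) = 0.5000
Sum ≈ 2.1745 → 2.174 bits.

2.174 bits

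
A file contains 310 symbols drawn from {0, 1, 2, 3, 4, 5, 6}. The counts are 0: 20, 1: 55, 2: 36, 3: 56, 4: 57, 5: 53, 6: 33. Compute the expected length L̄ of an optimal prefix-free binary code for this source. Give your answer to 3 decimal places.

Probabilities are the counts divided by 310.
Repeatedly combine the two least-probable nodes; the expected code length is the sum of the merged weights.
merge 2/31 + 33/310 → 53/310
merge 18/155 + 53/310 → 89/310
merge 53/310 + 11/62 → 54/155
merge 28/155 + 57/310 → 113/310
merge 89/310 + 54/155 → 197/310
merge 113/310 + 197/310 → 1
L = 53/310 + 89/310 + 54/155 + 113/310 + 197/310 + 1 = 87/31 ≈ 2.806 bits/symbol.

2.806 bits/symbol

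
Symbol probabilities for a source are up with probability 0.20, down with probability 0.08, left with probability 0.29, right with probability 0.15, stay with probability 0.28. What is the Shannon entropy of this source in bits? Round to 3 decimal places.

2.199 bits

H = −Σ pᵢ log₂ pᵢ.
−0.20·log₂(0.20) = 0.4644
−0.08·log₂(0.08) = 0.2915
−0.29·log₂(0.29) = 0.5179
−0.15·log₂(0.15) = 0.4105
−0.28·log₂(0.28) = 0.5142
Sum ≈ 2.1986 → 2.199 bits.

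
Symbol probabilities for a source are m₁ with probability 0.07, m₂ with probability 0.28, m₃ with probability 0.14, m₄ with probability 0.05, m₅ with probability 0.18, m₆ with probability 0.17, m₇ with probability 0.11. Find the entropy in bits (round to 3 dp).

2.626 bits

H = −Σ pᵢ log₂ pᵢ.
−0.07·log₂(0.07) = 0.2686
−0.28·log₂(0.28) = 0.5142
−0.14·log₂(0.14) = 0.3971
−0.05·log₂(0.05) = 0.2161
−0.18·log₂(0.18) = 0.4453
−0.17·log₂(0.17) = 0.4346
−0.11·log₂(0.11) = 0.3503
Sum ≈ 2.6262 → 2.626 bits.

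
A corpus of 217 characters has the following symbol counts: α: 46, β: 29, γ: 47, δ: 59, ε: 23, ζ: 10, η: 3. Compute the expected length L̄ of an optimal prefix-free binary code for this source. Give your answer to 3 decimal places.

2.525 bits/symbol

Probabilities are the counts divided by 217.
Repeatedly combine the two least-probable nodes; the expected code length is the sum of the merged weights.
merge 3/217 + 10/217 → 13/217
merge 13/217 + 23/217 → 36/217
merge 29/217 + 36/217 → 65/217
merge 46/217 + 47/217 → 3/7
merge 59/217 + 65/217 → 4/7
merge 3/7 + 4/7 → 1
L = 13/217 + 36/217 + 65/217 + 3/7 + 4/7 + 1 = 548/217 ≈ 2.525 bits/symbol.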